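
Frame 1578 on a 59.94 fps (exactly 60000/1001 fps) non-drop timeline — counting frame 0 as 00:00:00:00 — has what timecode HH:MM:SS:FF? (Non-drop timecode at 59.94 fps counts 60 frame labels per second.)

00:00:26:18

1578 ÷ 60 = 26 full seconds, remainder 18 frames.
26 s = 0 h 0 min 26 s.
Timecode: 00:00:26:18.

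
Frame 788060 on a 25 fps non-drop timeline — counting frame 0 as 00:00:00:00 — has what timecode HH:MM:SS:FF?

08:45:22:10

788060 ÷ 25 = 31522 full seconds, remainder 10 frames.
31522 s = 8 h 45 min 22 s.
Timecode: 08:45:22:10.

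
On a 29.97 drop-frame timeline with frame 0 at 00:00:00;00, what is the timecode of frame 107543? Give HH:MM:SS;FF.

00:59:48;11

Ten DF minutes hold 17982 frames, so frame 107543 lies in block 5 (frames 89910–107891) with 17633 frames into that block.
The block's first minute is 1800 frames and the rest 1798 each; 17633 frames reaches minute 9, so 5 × 18 + 9 × 2 = 108 labels have been skipped so far.
Adding those back, label number 107543 + 108 = 107651 at 30 labels/s is 3588 s + 11 f = 0 h 59 min 48 s frame 11, i.e. 00:59:48;11.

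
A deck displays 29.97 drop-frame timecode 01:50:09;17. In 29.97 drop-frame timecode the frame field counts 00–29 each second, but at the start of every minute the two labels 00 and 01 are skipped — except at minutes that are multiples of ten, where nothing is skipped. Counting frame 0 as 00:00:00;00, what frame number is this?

Complete 10-minute blocks: 11, each 17982 frames → 197802.
Remaining 0 whole minutes in the current block: 0 frames.
Within the current minute: 9 × 30 + 17 = 287. Total = 197802 + 0 + 287 = 198089.

198089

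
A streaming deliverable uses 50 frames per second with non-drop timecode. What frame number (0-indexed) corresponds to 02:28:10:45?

444545

Total seconds to the label: (2 × 3600 + 28 × 60 + 10) = 8890.
Frame index = 8890 × 50 + 45 = 444545.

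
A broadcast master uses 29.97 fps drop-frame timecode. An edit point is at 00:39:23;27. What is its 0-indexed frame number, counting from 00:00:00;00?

70845

As if non-drop at 30 labels/s: (0 × 3600 + 39 × 60 + 23) × 30 + 27 = 70917.
Minute boundaries passed: 39; those not divisible by 10: 39 − 3 = 36; dropped labels = 2 × 36 = 72.
Actual frame index = 70917 − 72 = 70845.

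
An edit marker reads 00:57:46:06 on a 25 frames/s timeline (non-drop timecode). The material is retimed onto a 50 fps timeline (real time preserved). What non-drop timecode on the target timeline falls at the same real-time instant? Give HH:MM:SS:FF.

Source frame index: (0×3600 + 57×60 + 46) × 25 + 6 = 86656.
Real time: 86656 / (25) = 86656/25 s.
Target frame: (86656/25) × (50) = 173312.
At 50 labels/s: frame 173312 → 00:57:46:12.

00:57:46:12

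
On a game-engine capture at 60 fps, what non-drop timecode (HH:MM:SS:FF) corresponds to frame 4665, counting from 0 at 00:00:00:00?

4665 ÷ 60 = 77 full seconds, remainder 45 frames.
77 s = 0 h 1 min 17 s.
Timecode: 00:01:17:45.

00:01:17:45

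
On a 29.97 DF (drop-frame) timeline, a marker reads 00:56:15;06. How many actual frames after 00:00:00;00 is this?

Complete 10-minute blocks: 5, each 17982 frames → 89910.
Remaining 6 whole minutes in the current block: 1800 + 5 × 1798 = 10790 frames.
Within the current minute: 15 × 30 + 6 − 2 = 454 (labels ;00/;01 skipped at this minute). Total = 89910 + 10790 + 454 = 101154.

101154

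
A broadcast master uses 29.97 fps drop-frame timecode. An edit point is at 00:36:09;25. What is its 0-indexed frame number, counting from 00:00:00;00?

65029

As if non-drop at 30 labels/s: (0 × 3600 + 36 × 60 + 9) × 30 + 25 = 65095.
Minute boundaries passed: 36; those not divisible by 10: 36 − 3 = 33; dropped labels = 2 × 33 = 66.
Actual frame index = 65095 − 66 = 65029.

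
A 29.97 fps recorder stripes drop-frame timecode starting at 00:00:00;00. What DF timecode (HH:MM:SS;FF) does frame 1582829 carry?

14:40:13;23

Ten DF minutes hold 17982 frames, so frame 1582829 lies in block 88 (frames 1582416–1600397) with 413 frames into that block.
The block's first minute is 1800 frames and the rest 1798 each; 413 frames reaches minute 0, so 88 × 18 + 0 × 2 = 1584 labels have been skipped so far.
Adding those back, label number 1582829 + 1584 = 1584413 at 30 labels/s is 52813 s + 23 f = 14 h 40 min 13 s frame 23, i.e. 14:40:13;23.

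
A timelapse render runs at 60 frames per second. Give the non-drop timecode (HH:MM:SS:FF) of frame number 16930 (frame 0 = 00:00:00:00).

16930 ÷ 60 = 282 full seconds, remainder 10 frames.
282 s = 0 h 4 min 42 s.
Timecode: 00:04:42:10.

00:04:42:10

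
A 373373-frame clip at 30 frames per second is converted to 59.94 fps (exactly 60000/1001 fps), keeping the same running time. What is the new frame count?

Target frames = source frames × (target rate / source rate) = 373373 × (60000/1001)/(30) = 373373 × 2000/1001 = 746000.

746000 frames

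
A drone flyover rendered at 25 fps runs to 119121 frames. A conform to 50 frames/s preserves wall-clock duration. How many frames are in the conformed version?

Frames at target rate = 119121 × (50) / (25) = 238242.

238242 frames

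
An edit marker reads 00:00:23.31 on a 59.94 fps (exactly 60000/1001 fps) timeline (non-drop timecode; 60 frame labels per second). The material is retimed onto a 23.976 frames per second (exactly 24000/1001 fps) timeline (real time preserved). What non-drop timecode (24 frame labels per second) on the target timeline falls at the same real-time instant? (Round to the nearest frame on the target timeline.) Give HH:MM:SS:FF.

Source frame index: (0×3600 + 0×60 + 23) × 60 + 31 = 1411.
Real time: 1411 / (60000/1001) = 1412411/60000 s.
Target frame: (1412411/60000) × (24000/1001) = 2822/5 ≈ 564.400 → 564.
At 24 labels/s: frame 564 → 00:00:23:12.

00:00:23:12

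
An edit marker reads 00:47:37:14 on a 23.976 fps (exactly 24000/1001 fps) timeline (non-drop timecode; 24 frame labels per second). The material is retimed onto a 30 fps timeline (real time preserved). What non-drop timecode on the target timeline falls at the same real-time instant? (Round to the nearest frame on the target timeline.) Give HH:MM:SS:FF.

Source frame index: (0×3600 + 47×60 + 37) × 24 + 14 = 68582.
Real time: 68582 / (24000/1001) = 34325291/12000 s.
Target frame: (34325291/12000) × (30) = 34325291/400 ≈ 85813.227 → 85813.
At 30 labels/s: frame 85813 → 00:47:40:13.

00:47:40:13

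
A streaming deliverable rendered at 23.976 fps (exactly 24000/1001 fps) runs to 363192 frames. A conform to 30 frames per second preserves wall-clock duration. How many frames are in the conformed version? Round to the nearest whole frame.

454444 frames

Frames at target rate = 363192 × (30) / (24000/1001) = 45444399/100 ≈ 454443.990.
Nearest whole frame: 454444.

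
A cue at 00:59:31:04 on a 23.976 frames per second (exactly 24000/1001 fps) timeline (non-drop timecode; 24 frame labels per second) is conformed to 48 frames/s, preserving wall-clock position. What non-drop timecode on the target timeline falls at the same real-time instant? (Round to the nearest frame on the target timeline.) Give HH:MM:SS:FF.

Source frame index: (0×3600 + 59×60 + 31) × 24 + 4 = 85708.
Real time: 85708 / (24000/1001) = 21448427/6000 s.
Target frame: (21448427/6000) × (48) = 21448427/125 ≈ 171587.416 → 171587.
At 48 labels/s: frame 171587 → 00:59:34:35.

00:59:34:35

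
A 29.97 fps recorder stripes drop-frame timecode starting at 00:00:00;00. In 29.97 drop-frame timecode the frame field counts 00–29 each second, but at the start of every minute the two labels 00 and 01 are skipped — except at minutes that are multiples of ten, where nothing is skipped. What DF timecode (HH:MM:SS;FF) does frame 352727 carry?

Ten DF minutes hold 17982 frames, so frame 352727 lies in block 19 (frames 341658–359639) with 11069 frames into that block.
The block's first minute is 1800 frames and the rest 1798 each; 11069 frames reaches minute 6, so 19 × 18 + 6 × 2 = 354 labels have been skipped so far.
Adding those back, label number 352727 + 354 = 353081 at 30 labels/s is 11769 s + 11 f = 3 h 16 min 9 s frame 11, i.e. 03:16:09;11.

03:16:09;11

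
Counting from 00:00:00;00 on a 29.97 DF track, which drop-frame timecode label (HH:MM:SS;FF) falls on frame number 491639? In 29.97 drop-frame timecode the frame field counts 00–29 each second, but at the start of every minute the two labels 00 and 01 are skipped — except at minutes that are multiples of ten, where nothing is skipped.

Each 10-minute DF block holds 10 × 60 × 30 − 9 × 2 = 17982 frames. 491639 ÷ 17982 → 27 full blocks, remainder 6125.
Within the partial block the first minute is 1800 frames and each further minute 1798, so 3 further minute boundaries passed. Total skipped labels = 18 × 27 + 2 × 3 = 492.
Non-drop label index = 491639 + 492 = 492131; at 30 labels/s that is 04:33:24:11, i.e. DF 04:33:24;11.

04:33:24;11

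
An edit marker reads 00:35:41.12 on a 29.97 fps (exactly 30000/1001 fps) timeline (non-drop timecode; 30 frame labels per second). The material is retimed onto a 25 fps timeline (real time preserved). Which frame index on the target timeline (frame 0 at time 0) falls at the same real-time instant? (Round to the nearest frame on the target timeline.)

frame 53589

Source frame index: (0×3600 + 35×60 + 41) × 30 + 12 = 64242.
Real time: 64242 / (30000/1001) = 10717707/5000 s.
Target frame: (10717707/5000) × (25) = 10717707/200 ≈ 53588.535 → 53589.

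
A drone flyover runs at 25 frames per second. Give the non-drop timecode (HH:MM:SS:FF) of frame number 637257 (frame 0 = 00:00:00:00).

637257 ÷ 25 = 25490 full seconds, remainder 7 frames.
25490 s = 7 h 4 min 50 s.
Timecode: 07:04:50:07.

07:04:50:07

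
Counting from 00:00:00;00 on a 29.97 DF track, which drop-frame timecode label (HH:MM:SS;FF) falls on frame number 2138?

00:01:11;10

Ten DF minutes hold 17982 frames, so frame 2138 lies in block 0 (frames 0–17981) with 2138 frames into that block.
The block's first minute is 1800 frames and the rest 1798 each; 2138 frames reaches minute 1, so 0 × 18 + 1 × 2 = 2 labels have been skipped so far.
Adding those back, label number 2138 + 2 = 2140 at 30 labels/s is 71 s + 10 f = 0 h 1 min 11 s frame 10, i.e. 00:01:11;10.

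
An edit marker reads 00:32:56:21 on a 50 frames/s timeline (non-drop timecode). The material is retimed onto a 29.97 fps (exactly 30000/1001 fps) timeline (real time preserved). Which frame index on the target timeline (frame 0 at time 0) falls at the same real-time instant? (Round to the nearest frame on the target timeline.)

Source frame index: (0×3600 + 32×60 + 56) × 50 + 21 = 98821.
Real time: 98821 / (50) = 98821/50 s.
Target frame: (98821/50) × (30000/1001) = 59292600/1001 ≈ 59233.367 → 59233.

frame 59233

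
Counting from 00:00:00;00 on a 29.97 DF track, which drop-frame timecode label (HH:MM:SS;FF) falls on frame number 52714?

00:29:18;28

Each 10-minute DF block holds 10 × 60 × 30 − 9 × 2 = 17982 frames. 52714 ÷ 17982 → 2 full blocks, remainder 16750.
Within the partial block the first minute is 1800 frames and each further minute 1798, so 9 further minute boundaries passed. Total skipped labels = 18 × 2 + 2 × 9 = 54.
Non-drop label index = 52714 + 54 = 52768; at 30 labels/s that is 00:29:18:28, i.e. DF 00:29:18;28.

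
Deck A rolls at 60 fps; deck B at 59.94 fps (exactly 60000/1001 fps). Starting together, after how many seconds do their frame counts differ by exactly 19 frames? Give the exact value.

19019/60 seconds

The gap grows by |60000/1001 − 60| = 60/1001 frames per second.
Time for a 19-frame gap: 19 ÷ (60/1001) = 19019/60 s.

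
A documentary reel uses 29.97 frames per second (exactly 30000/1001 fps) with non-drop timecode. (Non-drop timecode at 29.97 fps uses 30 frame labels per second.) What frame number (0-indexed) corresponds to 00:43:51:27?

Total seconds to the label: (0 × 3600 + 43 × 60 + 51) = 2631.
Frame index = 2631 × 30 + 27 = 78957.

frame 78957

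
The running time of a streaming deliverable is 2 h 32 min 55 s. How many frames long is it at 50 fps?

2 h 32 min 55 s = 9175 s.
Frames = 9175 × 50 = 458750.

458750 frames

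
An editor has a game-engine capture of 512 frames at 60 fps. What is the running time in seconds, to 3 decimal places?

Running time = 512 × 1/60 = 128/15 s ≈ 8.533 s.

8.533 seconds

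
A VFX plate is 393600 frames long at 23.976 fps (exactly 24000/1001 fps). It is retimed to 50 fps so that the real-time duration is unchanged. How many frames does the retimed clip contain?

Target frames = source frames × (target rate / source rate) = 393600 × (50)/(24000/1001) = 393600 × 1001/480 = 820820.

820820 frames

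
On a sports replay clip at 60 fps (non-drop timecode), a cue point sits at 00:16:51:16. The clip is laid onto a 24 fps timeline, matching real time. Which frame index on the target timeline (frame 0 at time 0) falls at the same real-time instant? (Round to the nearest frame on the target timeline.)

frame 24270

Source frame index: (0×3600 + 16×60 + 51) × 60 + 16 = 60676.
Real time: 60676 / (60) = 15169/15 s.
Target frame: (15169/15) × (24) = 121352/5 ≈ 24270.400 → 24270.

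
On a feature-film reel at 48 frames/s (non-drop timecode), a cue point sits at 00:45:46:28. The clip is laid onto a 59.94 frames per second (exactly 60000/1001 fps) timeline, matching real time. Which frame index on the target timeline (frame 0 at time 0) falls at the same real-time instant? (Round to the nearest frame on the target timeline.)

frame 164630

Source frame index: (0×3600 + 45×60 + 46) × 48 + 28 = 131836.
Real time: 131836 / (48) = 32959/12 s.
Target frame: (32959/12) × (60000/1001) = 164795000/1001 ≈ 164630.370 → 164630.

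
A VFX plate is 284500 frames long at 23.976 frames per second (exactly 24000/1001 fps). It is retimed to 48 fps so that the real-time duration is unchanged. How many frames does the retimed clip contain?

569569 frames

Target frames = source frames × (target rate / source rate) = 284500 × (48)/(24000/1001) = 284500 × 1001/500 = 569569.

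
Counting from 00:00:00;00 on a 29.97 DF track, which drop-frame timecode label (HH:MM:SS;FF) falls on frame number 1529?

00:00:50;29

Ten DF minutes hold 17982 frames, so frame 1529 lies in block 0 (frames 0–17981) with 1529 frames into that block.
The block's first minute is 1800 frames and the rest 1798 each; 1529 frames reaches minute 0, so 0 × 18 + 0 × 2 = 0 labels have been skipped so far.
Adding those back, label number 1529 + 0 = 1529 at 30 labels/s is 50 s + 29 f = 0 h 0 min 50 s frame 29, i.e. 00:00:50;29.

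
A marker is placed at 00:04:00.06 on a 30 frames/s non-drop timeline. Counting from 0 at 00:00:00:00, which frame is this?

frame 7206

Total seconds to the label: (0 × 3600 + 4 × 60 + 0) = 240.
Frame index = 240 × 30 + 6 = 7206.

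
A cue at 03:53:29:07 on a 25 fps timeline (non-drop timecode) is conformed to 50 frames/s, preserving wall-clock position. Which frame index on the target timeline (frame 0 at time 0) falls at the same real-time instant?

Source frame index: (3×3600 + 53×60 + 29) × 25 + 7 = 350232.
Real time: 350232 / (25) = 350232/25 s.
Target frame: (350232/25) × (50) = 700464.

frame 700464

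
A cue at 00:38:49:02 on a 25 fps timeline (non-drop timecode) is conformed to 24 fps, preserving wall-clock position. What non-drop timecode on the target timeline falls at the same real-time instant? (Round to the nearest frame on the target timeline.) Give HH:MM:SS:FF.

Source frame index: (0×3600 + 38×60 + 49) × 25 + 2 = 58227.
Real time: 58227 / (25) = 58227/25 s.
Target frame: (58227/25) × (24) = 1397448/25 ≈ 55897.920 → 55898.
At 24 labels/s: frame 55898 → 00:38:49:02.

00:38:49:02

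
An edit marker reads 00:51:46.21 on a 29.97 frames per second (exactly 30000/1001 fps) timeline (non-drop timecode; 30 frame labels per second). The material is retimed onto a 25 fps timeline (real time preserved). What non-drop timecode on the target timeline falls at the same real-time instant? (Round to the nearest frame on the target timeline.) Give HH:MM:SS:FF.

00:51:49:20

Source frame index: (0×3600 + 51×60 + 46) × 30 + 21 = 93201.
Real time: 93201 / (30000/1001) = 31098067/10000 s.
Target frame: (31098067/10000) × (25) = 31098067/400 ≈ 77745.167 → 77745.
At 25 labels/s: frame 77745 → 00:51:49:20.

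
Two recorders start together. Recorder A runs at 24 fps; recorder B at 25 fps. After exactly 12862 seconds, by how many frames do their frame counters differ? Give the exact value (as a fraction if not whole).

12862 frames

A emits 24 × 12862 = 308688 frames; B emits 25 × 12862 = 321550.
Difference = 12862 frames; B is ahead of A.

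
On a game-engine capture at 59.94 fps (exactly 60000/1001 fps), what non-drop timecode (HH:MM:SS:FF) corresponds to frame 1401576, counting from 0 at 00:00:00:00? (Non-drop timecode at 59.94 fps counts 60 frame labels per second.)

1401576 ÷ 60 = 23359 full seconds, remainder 36 frames.
23359 s = 6 h 29 min 19 s.
Timecode: 06:29:19:36.

06:29:19:36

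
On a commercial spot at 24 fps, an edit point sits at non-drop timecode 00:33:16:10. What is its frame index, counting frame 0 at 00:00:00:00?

Total seconds to the label: (0 × 3600 + 33 × 60 + 16) = 1996.
Frame index = 1996 × 24 + 10 = 47914.

frame 47914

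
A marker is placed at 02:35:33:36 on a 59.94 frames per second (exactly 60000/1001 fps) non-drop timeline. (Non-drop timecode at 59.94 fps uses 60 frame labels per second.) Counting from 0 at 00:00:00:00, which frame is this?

Total seconds to the label: (2 × 3600 + 35 × 60 + 33) = 9333.
Frame index = 9333 × 60 + 36 = 560016.

frame 560016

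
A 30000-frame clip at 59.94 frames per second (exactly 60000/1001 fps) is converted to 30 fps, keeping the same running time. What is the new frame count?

Target frames = source frames × (target rate / source rate) = 30000 × (30)/(60000/1001) = 30000 × 1001/2000 = 15015.

15015 frames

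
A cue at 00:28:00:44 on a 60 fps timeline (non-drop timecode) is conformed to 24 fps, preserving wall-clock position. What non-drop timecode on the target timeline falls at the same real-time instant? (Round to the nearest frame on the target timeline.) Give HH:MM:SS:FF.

Source frame index: (0×3600 + 28×60 + 0) × 60 + 44 = 100844.
Real time: 100844 / (60) = 25211/15 s.
Target frame: (25211/15) × (24) = 201688/5 ≈ 40337.600 → 40338.
At 24 labels/s: frame 40338 → 00:28:00:18.

00:28:00:18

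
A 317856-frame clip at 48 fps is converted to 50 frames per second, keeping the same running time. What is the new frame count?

331100 frames

Target frames = source frames × (target rate / source rate) = 317856 × (50)/(48) = 317856 × 25/24 = 331100.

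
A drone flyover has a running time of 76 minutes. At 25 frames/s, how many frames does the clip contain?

76 min = 4560 s.
Frames = 4560 × 25 = 114000.

114000 frames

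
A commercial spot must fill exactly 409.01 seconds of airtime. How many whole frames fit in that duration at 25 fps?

Frames = 409.01 × 25 = 40901/4 ≈ 10225.2500.
Complete frames: 10225.

10225 frames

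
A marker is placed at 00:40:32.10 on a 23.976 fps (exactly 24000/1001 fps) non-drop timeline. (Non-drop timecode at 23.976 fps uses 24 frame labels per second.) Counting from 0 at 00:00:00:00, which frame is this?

58378

Total seconds to the label: (0 × 3600 + 40 × 60 + 32) = 2432.
Frame index = 2432 × 24 + 10 = 58378.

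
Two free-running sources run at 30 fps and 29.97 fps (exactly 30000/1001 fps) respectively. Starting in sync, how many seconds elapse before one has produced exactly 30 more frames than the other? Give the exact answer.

1001 seconds

The gap grows by |30000/1001 − 30| = 30/1001 frames per second.
Time for a 30-frame gap: 30 ÷ (30/1001) = 1001 s.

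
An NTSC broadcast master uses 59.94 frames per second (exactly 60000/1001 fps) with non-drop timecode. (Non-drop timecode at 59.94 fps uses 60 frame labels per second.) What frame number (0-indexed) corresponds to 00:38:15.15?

frame 137715

Total seconds to the label: (0 × 3600 + 38 × 60 + 15) = 2295.
Frame index = 2295 × 60 + 15 = 137715.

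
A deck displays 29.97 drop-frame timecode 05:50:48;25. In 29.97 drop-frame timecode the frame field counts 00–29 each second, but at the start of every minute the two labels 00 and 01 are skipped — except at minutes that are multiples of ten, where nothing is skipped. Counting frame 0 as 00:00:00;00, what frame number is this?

As if non-drop at 30 labels/s: (5 × 3600 + 50 × 60 + 48) × 30 + 25 = 631465.
Minute boundaries passed: 350; those not divisible by 10: 350 − 35 = 315; dropped labels = 2 × 315 = 630.
Actual frame index = 631465 − 630 = 630835.

630835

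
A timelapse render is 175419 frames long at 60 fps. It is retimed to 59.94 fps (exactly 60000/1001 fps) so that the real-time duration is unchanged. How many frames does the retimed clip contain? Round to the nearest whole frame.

175244 frames

Frames at target rate = 175419 × (60000/1001) / (60) = 175419000/1001 ≈ 175243.756.
Nearest whole frame: 175244.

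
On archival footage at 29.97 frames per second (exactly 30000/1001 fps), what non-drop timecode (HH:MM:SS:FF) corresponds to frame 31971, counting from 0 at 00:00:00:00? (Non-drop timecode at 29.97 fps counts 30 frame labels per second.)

00:17:45:21

31971 ÷ 30 = 1065 full seconds, remainder 21 frames.
1065 s = 0 h 17 min 45 s.
Timecode: 00:17:45:21.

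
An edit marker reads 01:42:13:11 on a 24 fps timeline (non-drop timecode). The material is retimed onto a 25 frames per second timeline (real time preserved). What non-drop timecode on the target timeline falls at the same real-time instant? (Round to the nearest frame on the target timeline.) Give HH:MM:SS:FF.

01:42:13:11

Source frame index: (1×3600 + 42×60 + 13) × 24 + 11 = 147203.
Real time: 147203 / (24) = 147203/24 s.
Target frame: (147203/24) × (25) = 3680075/24 ≈ 153336.458 → 153336.
At 25 labels/s: frame 153336 → 01:42:13:11.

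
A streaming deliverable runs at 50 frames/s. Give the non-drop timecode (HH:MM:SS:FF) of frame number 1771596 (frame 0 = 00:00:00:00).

09:50:31:46

1771596 ÷ 50 = 35431 full seconds, remainder 46 frames.
35431 s = 9 h 50 min 31 s.
Timecode: 09:50:31:46.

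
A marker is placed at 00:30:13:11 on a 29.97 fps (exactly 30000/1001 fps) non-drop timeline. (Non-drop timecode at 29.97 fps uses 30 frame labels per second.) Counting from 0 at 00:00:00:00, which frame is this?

54401

Total seconds to the label: (0 × 3600 + 30 × 60 + 13) = 1813.
Frame index = 1813 × 30 + 11 = 54401.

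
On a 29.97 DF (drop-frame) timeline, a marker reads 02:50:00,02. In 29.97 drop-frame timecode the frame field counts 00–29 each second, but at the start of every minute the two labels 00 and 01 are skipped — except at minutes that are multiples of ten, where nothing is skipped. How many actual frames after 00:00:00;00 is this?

305696

As if non-drop at 30 labels/s: (2 × 3600 + 50 × 60 + 0) × 30 + 2 = 306002.
Minute boundaries passed: 170; those not divisible by 10: 170 − 17 = 153; dropped labels = 2 × 153 = 306.
Actual frame index = 306002 − 306 = 305696.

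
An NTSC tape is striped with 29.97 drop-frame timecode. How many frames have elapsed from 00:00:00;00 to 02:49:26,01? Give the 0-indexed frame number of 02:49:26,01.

Complete 10-minute blocks: 16, each 17982 frames → 287712.
Remaining 9 whole minutes in the current block: 1800 + 8 × 1798 = 16184 frames.
Within the current minute: 26 × 30 + 1 − 2 = 779 (labels ;00/;01 skipped at this minute). Total = 287712 + 16184 + 779 = 304675.

304675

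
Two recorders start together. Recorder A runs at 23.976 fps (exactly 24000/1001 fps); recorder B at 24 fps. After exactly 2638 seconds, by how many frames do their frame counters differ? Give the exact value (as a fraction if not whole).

A emits 24000/1001 × 2638 = 63312000/1001 frames; B emits 24 × 2638 = 63312.
Difference = 63312/1001 frames (≈ 63.2488); B is ahead of A.

63312/1001 frames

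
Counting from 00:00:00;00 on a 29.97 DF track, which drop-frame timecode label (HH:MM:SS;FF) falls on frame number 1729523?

Ten DF minutes hold 17982 frames, so frame 1729523 lies in block 96 (frames 1726272–1744253) with 3251 frames into that block.
The block's first minute is 1800 frames and the rest 1798 each; 3251 frames reaches minute 1, so 96 × 18 + 1 × 2 = 1730 labels have been skipped so far.
Adding those back, label number 1729523 + 1730 = 1731253 at 30 labels/s is 57708 s + 13 f = 16 h 1 min 48 s frame 13, i.e. 16:01:48;13.

16:01:48;13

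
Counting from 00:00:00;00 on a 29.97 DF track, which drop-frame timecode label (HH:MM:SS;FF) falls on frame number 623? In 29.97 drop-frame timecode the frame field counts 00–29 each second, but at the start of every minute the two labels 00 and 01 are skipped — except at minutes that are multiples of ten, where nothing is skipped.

Ten DF minutes hold 17982 frames, so frame 623 lies in block 0 (frames 0–17981) with 623 frames into that block.
The block's first minute is 1800 frames and the rest 1798 each; 623 frames reaches minute 0, so 0 × 18 + 0 × 2 = 0 labels have been skipped so far.
Adding those back, label number 623 + 0 = 623 at 30 labels/s is 20 s + 23 f = 0 h 0 min 20 s frame 23, i.e. 00:00:20;23.

00:00:20;23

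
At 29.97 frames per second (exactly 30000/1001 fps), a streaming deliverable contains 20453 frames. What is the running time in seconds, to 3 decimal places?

682.448 seconds

Running time = 20453 × 1001/30000 = 20473453/30000 s ≈ 682.448 s.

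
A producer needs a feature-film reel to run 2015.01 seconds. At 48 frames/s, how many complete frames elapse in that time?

96720 frames

Frames = 2015.01 × 48 = 2418012/25 ≈ 96720.4800.
Complete frames: 96720.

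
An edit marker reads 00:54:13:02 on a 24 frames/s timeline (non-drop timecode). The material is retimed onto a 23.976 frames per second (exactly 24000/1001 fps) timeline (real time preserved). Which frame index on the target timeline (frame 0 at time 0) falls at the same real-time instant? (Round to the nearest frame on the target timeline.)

Source frame index: (0×3600 + 54×60 + 13) × 24 + 2 = 78074.
Real time: 78074 / (24) = 39037/12 s.
Target frame: (39037/12) × (24000/1001) = 78074000/1001 ≈ 77996.004 → 77996.

frame 77996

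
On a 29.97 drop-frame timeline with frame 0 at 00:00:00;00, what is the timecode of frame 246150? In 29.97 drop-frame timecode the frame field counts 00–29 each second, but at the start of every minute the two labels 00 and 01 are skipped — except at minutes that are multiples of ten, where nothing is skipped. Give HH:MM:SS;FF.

Ten DF minutes hold 17982 frames, so frame 246150 lies in block 13 (frames 233766–251747) with 12384 frames into that block.
The block's first minute is 1800 frames and the rest 1798 each; 12384 frames reaches minute 6, so 13 × 18 + 6 × 2 = 246 labels have been skipped so far.
Adding those back, label number 246150 + 246 = 246396 at 30 labels/s is 8213 s + 6 f = 2 h 16 min 53 s frame 6, i.e. 02:16:53;06.

02:16:53;06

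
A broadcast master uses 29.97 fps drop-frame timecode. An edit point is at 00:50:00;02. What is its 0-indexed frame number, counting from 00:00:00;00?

As if non-drop at 30 labels/s: (0 × 3600 + 50 × 60 + 0) × 30 + 2 = 90002.
Minute boundaries passed: 50; those not divisible by 10: 50 − 5 = 45; dropped labels = 2 × 45 = 90.
Actual frame index = 90002 − 90 = 89912.

89912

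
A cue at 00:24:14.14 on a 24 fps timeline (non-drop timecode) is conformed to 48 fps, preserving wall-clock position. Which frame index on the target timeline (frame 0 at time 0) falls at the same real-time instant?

Source frame index: (0×3600 + 24×60 + 14) × 24 + 14 = 34910.
Real time: 34910 / (24) = 17455/12 s.
Target frame: (17455/12) × (48) = 69820.

frame 69820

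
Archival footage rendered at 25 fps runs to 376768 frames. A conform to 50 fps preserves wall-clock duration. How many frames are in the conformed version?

Target frames = source frames × (target rate / source rate) = 376768 × (50)/(25) = 376768 × 2 = 753536.

753536 frames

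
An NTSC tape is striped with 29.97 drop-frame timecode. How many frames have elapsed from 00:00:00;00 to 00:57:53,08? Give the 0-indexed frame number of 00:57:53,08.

104094

Complete 10-minute blocks: 5, each 17982 frames → 89910.
Remaining 7 whole minutes in the current block: 1800 + 6 × 1798 = 12588 frames.
Within the current minute: 53 × 30 + 8 − 2 = 1596 (labels ;00/;01 skipped at this minute). Total = 89910 + 12588 + 1596 = 104094.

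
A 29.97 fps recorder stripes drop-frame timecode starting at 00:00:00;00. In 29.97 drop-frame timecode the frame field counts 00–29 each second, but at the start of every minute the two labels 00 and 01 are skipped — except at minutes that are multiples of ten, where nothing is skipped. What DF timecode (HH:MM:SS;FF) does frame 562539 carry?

Ten DF minutes hold 17982 frames, so frame 562539 lies in block 31 (frames 557442–575423) with 5097 frames into that block.
The block's first minute is 1800 frames and the rest 1798 each; 5097 frames reaches minute 2, so 31 × 18 + 2 × 2 = 562 labels have been skipped so far.
Adding those back, label number 562539 + 562 = 563101 at 30 labels/s is 18770 s + 1 f = 5 h 12 min 50 s frame 1, i.e. 05:12:50;01.

05:12:50;01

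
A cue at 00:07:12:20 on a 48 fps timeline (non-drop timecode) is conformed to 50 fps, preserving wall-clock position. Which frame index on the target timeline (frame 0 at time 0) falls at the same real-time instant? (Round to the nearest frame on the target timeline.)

frame 21621

Source frame index: (0×3600 + 7×60 + 12) × 48 + 20 = 20756.
Real time: 20756 / (48) = 5189/12 s.
Target frame: (5189/12) × (50) = 129725/6 ≈ 21620.833 → 21621.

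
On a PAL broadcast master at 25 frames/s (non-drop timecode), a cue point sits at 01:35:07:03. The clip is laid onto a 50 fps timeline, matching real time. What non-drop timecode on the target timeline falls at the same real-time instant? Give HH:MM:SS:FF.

01:35:07:06

Source frame index: (1×3600 + 35×60 + 7) × 25 + 3 = 142678.
Real time: 142678 / (25) = 142678/25 s.
Target frame: (142678/25) × (50) = 285356.
At 50 labels/s: frame 285356 → 01:35:07:06.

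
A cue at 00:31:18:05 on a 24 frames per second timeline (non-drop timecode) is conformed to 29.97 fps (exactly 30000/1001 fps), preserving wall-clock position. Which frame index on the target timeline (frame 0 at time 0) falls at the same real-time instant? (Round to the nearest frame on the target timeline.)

Source frame index: (0×3600 + 31×60 + 18) × 24 + 5 = 45077.
Real time: 45077 / (24) = 45077/24 s.
Target frame: (45077/24) × (30000/1001) = 56346250/1001 ≈ 56289.960 → 56290.

frame 56290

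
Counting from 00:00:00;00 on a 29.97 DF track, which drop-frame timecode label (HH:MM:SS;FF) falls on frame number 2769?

Ten DF minutes hold 17982 frames, so frame 2769 lies in block 0 (frames 0–17981) with 2769 frames into that block.
The block's first minute is 1800 frames and the rest 1798 each; 2769 frames reaches minute 1, so 0 × 18 + 1 × 2 = 2 labels have been skipped so far.
Adding those back, label number 2769 + 2 = 2771 at 30 labels/s is 92 s + 11 f = 0 h 1 min 32 s frame 11, i.e. 00:01:32;11.

00:01:32;11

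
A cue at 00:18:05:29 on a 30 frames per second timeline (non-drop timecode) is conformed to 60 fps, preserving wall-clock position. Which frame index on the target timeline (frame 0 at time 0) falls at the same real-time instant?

Source frame index: (0×3600 + 18×60 + 5) × 30 + 29 = 32579.
Real time: 32579 / (30) = 32579/30 s.
Target frame: (32579/30) × (60) = 65158.

frame 65158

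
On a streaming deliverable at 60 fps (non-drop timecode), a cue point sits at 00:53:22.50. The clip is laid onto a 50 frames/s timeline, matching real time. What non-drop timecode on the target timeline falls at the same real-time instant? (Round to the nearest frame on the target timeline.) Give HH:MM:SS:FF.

00:53:22:42

Source frame index: (0×3600 + 53×60 + 22) × 60 + 50 = 192170.
Real time: 192170 / (60) = 19217/6 s.
Target frame: (19217/6) × (50) = 480425/3 ≈ 160141.667 → 160142.
At 50 labels/s: frame 160142 → 00:53:22:42.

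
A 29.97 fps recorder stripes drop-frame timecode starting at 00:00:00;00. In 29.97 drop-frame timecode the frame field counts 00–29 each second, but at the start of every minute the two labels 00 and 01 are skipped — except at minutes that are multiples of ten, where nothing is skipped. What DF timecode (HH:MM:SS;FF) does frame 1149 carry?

Each 10-minute DF block holds 10 × 60 × 30 − 9 × 2 = 17982 frames. 1149 ÷ 17982 → 0 full blocks, remainder 1149.
Within the partial block the first minute is 1800 frames and each further minute 1798, so 0 further minute boundaries passed. Total skipped labels = 18 × 0 + 2 × 0 = 0.
Non-drop label index = 1149 + 0 = 1149; at 30 labels/s that is 00:00:38:09, i.e. DF 00:00:38;09.

00:00:38;09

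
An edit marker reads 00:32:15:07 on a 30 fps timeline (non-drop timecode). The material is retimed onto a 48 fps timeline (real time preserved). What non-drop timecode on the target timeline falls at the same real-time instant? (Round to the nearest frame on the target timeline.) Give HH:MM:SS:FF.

00:32:15:11

Source frame index: (0×3600 + 32×60 + 15) × 30 + 7 = 58057.
Real time: 58057 / (30) = 58057/30 s.
Target frame: (58057/30) × (48) = 464456/5 ≈ 92891.200 → 92891.
At 48 labels/s: frame 92891 → 00:32:15:11.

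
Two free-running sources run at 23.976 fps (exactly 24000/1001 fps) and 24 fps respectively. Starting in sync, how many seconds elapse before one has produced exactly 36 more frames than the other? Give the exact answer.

The gap grows by |24 − 24000/1001| = 24/1001 frames per second.
Time for a 36-frame gap: 36 ÷ (24/1001) = 1501.5 s.

1501.5 seconds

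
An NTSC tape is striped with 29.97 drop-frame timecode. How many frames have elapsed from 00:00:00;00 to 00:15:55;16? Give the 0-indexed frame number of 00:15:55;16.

28638

As if non-drop at 30 labels/s: (0 × 3600 + 15 × 60 + 55) × 30 + 16 = 28666.
Minute boundaries passed: 15; those not divisible by 10: 15 − 1 = 14; dropped labels = 2 × 14 = 28.
Actual frame index = 28666 − 28 = 28638.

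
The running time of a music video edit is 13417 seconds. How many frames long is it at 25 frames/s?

335425 frames

Frames = 13417 × 25 = 335425.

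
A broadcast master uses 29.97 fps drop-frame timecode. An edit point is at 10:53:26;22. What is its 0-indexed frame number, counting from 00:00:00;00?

Complete 10-minute blocks: 65, each 17982 frames → 1168830.
Remaining 3 whole minutes in the current block: 1800 + 2 × 1798 = 5396 frames.
Within the current minute: 26 × 30 + 22 − 2 = 800 (labels ;00/;01 skipped at this minute). Total = 1168830 + 5396 + 800 = 1175026.

1175026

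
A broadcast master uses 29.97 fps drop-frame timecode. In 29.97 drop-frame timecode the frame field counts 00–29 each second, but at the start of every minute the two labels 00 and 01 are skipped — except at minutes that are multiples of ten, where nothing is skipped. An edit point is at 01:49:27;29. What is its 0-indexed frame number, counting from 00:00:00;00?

Complete 10-minute blocks: 10, each 17982 frames → 179820.
Remaining 9 whole minutes in the current block: 1800 + 8 × 1798 = 16184 frames.
Within the current minute: 27 × 30 + 29 − 2 = 837 (labels ;00/;01 skipped at this minute). Total = 179820 + 16184 + 837 = 196841.

196841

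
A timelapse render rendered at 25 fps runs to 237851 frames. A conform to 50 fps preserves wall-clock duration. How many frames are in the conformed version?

475702 frames

Target frames = source frames × (target rate / source rate) = 237851 × (50)/(25) = 237851 × 2 = 475702.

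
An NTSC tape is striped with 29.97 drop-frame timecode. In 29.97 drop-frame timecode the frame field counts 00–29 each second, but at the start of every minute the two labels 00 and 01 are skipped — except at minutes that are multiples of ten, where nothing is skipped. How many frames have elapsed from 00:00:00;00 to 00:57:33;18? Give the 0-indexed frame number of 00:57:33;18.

As if non-drop at 30 labels/s: (0 × 3600 + 57 × 60 + 33) × 30 + 18 = 103608.
Minute boundaries passed: 57; those not divisible by 10: 57 − 5 = 52; dropped labels = 2 × 52 = 104.
Actual frame index = 103608 − 104 = 103504.

103504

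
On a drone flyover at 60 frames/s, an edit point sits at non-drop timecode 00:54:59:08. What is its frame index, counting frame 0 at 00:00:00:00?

197948

Total seconds to the label: (0 × 3600 + 54 × 60 + 59) = 3299.
Frame index = 3299 × 60 + 8 = 197948.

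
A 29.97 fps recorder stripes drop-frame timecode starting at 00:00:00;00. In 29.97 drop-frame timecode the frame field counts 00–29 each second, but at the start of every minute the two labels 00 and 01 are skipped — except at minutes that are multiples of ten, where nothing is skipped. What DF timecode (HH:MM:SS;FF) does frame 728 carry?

00:00:24;08

Each 10-minute DF block holds 10 × 60 × 30 − 9 × 2 = 17982 frames. 728 ÷ 17982 → 0 full blocks, remainder 728.
Within the partial block the first minute is 1800 frames and each further minute 1798, so 0 further minute boundaries passed. Total skipped labels = 18 × 0 + 2 × 0 = 0.
Non-drop label index = 728 + 0 = 728; at 30 labels/s that is 00:00:24:08, i.e. DF 00:00:24;08.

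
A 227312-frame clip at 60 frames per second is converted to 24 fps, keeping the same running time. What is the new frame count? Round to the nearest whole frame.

Frames at target rate = 227312 × (24) / (60) = 454624/5 ≈ 90924.800.
Nearest whole frame: 90925.

90925 frames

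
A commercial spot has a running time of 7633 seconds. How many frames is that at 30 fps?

Frames = 7633 × 30 = 228990.

228990 frames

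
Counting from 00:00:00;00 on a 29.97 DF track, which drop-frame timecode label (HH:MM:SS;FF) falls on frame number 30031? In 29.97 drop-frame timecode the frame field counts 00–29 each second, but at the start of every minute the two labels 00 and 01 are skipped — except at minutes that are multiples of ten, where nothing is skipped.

00:16:42;01

Each 10-minute DF block holds 10 × 60 × 30 − 9 × 2 = 17982 frames. 30031 ÷ 17982 → 1 full block, remainder 12049.
Within the partial block the first minute is 1800 frames and each further minute 1798, so 6 further minute boundaries passed. Total skipped labels = 18 × 1 + 2 × 6 = 30.
Non-drop label index = 30031 + 30 = 30061; at 30 labels/s that is 00:16:42:01, i.e. DF 00:16:42;01.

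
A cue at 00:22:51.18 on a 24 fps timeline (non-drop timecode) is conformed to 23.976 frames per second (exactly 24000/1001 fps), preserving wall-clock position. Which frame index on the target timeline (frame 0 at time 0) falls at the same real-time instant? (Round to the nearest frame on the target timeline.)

Source frame index: (0×3600 + 22×60 + 51) × 24 + 18 = 32922.
Real time: 32922 / (24) = 5487/4 s.
Target frame: (5487/4) × (24000/1001) = 32922000/1001 ≈ 32889.111 → 32889.

frame 32889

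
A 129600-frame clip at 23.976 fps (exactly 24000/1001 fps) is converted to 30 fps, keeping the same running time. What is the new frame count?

162162 frames

Target frames = source frames × (target rate / source rate) = 129600 × (30)/(24000/1001) = 129600 × 1001/800 = 162162.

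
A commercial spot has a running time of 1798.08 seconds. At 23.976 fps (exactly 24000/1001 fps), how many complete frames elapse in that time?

43110 frames

Frames = 1798.08 × 24000/1001 = 43153920/1001 ≈ 43110.8092.
Complete frames: 43110.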